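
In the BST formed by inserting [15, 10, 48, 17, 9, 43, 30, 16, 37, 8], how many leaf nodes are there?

Tree built from: [15, 10, 48, 17, 9, 43, 30, 16, 37, 8]
Tree (level-order array): [15, 10, 48, 9, None, 17, None, 8, None, 16, 43, None, None, None, None, 30, None, None, 37]
Rule: A leaf has 0 children.
Per-node child counts:
  node 15: 2 child(ren)
  node 10: 1 child(ren)
  node 9: 1 child(ren)
  node 8: 0 child(ren)
  node 48: 1 child(ren)
  node 17: 2 child(ren)
  node 16: 0 child(ren)
  node 43: 1 child(ren)
  node 30: 1 child(ren)
  node 37: 0 child(ren)
Matching nodes: [8, 16, 37]
Count of leaf nodes: 3


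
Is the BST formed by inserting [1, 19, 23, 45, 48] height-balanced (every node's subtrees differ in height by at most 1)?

Tree (level-order array): [1, None, 19, None, 23, None, 45, None, 48]
Definition: a tree is height-balanced if, at every node, |h(left) - h(right)| <= 1 (empty subtree has height -1).
Bottom-up per-node check:
  node 48: h_left=-1, h_right=-1, diff=0 [OK], height=0
  node 45: h_left=-1, h_right=0, diff=1 [OK], height=1
  node 23: h_left=-1, h_right=1, diff=2 [FAIL (|-1-1|=2 > 1)], height=2
  node 19: h_left=-1, h_right=2, diff=3 [FAIL (|-1-2|=3 > 1)], height=3
  node 1: h_left=-1, h_right=3, diff=4 [FAIL (|-1-3|=4 > 1)], height=4
Node 23 violates the condition: |-1 - 1| = 2 > 1.
Result: Not balanced


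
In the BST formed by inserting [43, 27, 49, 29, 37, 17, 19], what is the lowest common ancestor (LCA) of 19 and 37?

Tree insertion order: [43, 27, 49, 29, 37, 17, 19]
Tree (level-order array): [43, 27, 49, 17, 29, None, None, None, 19, None, 37]
In a BST, the LCA of p=19, q=37 is the first node v on the
root-to-leaf path with p <= v <= q (go left if both < v, right if both > v).
Walk from root:
  at 43: both 19 and 37 < 43, go left
  at 27: 19 <= 27 <= 37, this is the LCA
LCA = 27


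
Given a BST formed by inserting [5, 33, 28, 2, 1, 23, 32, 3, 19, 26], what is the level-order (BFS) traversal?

Tree insertion order: [5, 33, 28, 2, 1, 23, 32, 3, 19, 26]
Tree (level-order array): [5, 2, 33, 1, 3, 28, None, None, None, None, None, 23, 32, 19, 26]
BFS from the root, enqueuing left then right child of each popped node:
  queue [5] -> pop 5, enqueue [2, 33], visited so far: [5]
  queue [2, 33] -> pop 2, enqueue [1, 3], visited so far: [5, 2]
  queue [33, 1, 3] -> pop 33, enqueue [28], visited so far: [5, 2, 33]
  queue [1, 3, 28] -> pop 1, enqueue [none], visited so far: [5, 2, 33, 1]
  queue [3, 28] -> pop 3, enqueue [none], visited so far: [5, 2, 33, 1, 3]
  queue [28] -> pop 28, enqueue [23, 32], visited so far: [5, 2, 33, 1, 3, 28]
  queue [23, 32] -> pop 23, enqueue [19, 26], visited so far: [5, 2, 33, 1, 3, 28, 23]
  queue [32, 19, 26] -> pop 32, enqueue [none], visited so far: [5, 2, 33, 1, 3, 28, 23, 32]
  queue [19, 26] -> pop 19, enqueue [none], visited so far: [5, 2, 33, 1, 3, 28, 23, 32, 19]
  queue [26] -> pop 26, enqueue [none], visited so far: [5, 2, 33, 1, 3, 28, 23, 32, 19, 26]
Result: [5, 2, 33, 1, 3, 28, 23, 32, 19, 26]


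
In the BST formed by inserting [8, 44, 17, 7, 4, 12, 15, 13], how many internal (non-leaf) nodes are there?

Tree built from: [8, 44, 17, 7, 4, 12, 15, 13]
Tree (level-order array): [8, 7, 44, 4, None, 17, None, None, None, 12, None, None, 15, 13]
Rule: An internal node has at least one child.
Per-node child counts:
  node 8: 2 child(ren)
  node 7: 1 child(ren)
  node 4: 0 child(ren)
  node 44: 1 child(ren)
  node 17: 1 child(ren)
  node 12: 1 child(ren)
  node 15: 1 child(ren)
  node 13: 0 child(ren)
Matching nodes: [8, 7, 44, 17, 12, 15]
Count of internal (non-leaf) nodes: 6


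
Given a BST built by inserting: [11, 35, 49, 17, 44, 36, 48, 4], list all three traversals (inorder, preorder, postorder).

Tree insertion order: [11, 35, 49, 17, 44, 36, 48, 4]
Tree (level-order array): [11, 4, 35, None, None, 17, 49, None, None, 44, None, 36, 48]
Inorder (L, root, R): [4, 11, 17, 35, 36, 44, 48, 49]
Preorder (root, L, R): [11, 4, 35, 17, 49, 44, 36, 48]
Postorder (L, R, root): [4, 17, 36, 48, 44, 49, 35, 11]


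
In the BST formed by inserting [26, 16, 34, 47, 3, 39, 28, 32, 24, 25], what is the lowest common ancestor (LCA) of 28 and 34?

Tree insertion order: [26, 16, 34, 47, 3, 39, 28, 32, 24, 25]
Tree (level-order array): [26, 16, 34, 3, 24, 28, 47, None, None, None, 25, None, 32, 39]
In a BST, the LCA of p=28, q=34 is the first node v on the
root-to-leaf path with p <= v <= q (go left if both < v, right if both > v).
Walk from root:
  at 26: both 28 and 34 > 26, go right
  at 34: 28 <= 34 <= 34, this is the LCA
LCA = 34


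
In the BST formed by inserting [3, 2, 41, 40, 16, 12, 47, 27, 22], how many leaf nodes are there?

Tree built from: [3, 2, 41, 40, 16, 12, 47, 27, 22]
Tree (level-order array): [3, 2, 41, None, None, 40, 47, 16, None, None, None, 12, 27, None, None, 22]
Rule: A leaf has 0 children.
Per-node child counts:
  node 3: 2 child(ren)
  node 2: 0 child(ren)
  node 41: 2 child(ren)
  node 40: 1 child(ren)
  node 16: 2 child(ren)
  node 12: 0 child(ren)
  node 27: 1 child(ren)
  node 22: 0 child(ren)
  node 47: 0 child(ren)
Matching nodes: [2, 12, 22, 47]
Count of leaf nodes: 4


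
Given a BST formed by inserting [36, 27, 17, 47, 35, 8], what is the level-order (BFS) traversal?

Tree insertion order: [36, 27, 17, 47, 35, 8]
Tree (level-order array): [36, 27, 47, 17, 35, None, None, 8]
BFS from the root, enqueuing left then right child of each popped node:
  queue [36] -> pop 36, enqueue [27, 47], visited so far: [36]
  queue [27, 47] -> pop 27, enqueue [17, 35], visited so far: [36, 27]
  queue [47, 17, 35] -> pop 47, enqueue [none], visited so far: [36, 27, 47]
  queue [17, 35] -> pop 17, enqueue [8], visited so far: [36, 27, 47, 17]
  queue [35, 8] -> pop 35, enqueue [none], visited so far: [36, 27, 47, 17, 35]
  queue [8] -> pop 8, enqueue [none], visited so far: [36, 27, 47, 17, 35, 8]
Result: [36, 27, 47, 17, 35, 8]


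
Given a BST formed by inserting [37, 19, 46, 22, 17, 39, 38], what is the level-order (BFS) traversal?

Tree insertion order: [37, 19, 46, 22, 17, 39, 38]
Tree (level-order array): [37, 19, 46, 17, 22, 39, None, None, None, None, None, 38]
BFS from the root, enqueuing left then right child of each popped node:
  queue [37] -> pop 37, enqueue [19, 46], visited so far: [37]
  queue [19, 46] -> pop 19, enqueue [17, 22], visited so far: [37, 19]
  queue [46, 17, 22] -> pop 46, enqueue [39], visited so far: [37, 19, 46]
  queue [17, 22, 39] -> pop 17, enqueue [none], visited so far: [37, 19, 46, 17]
  queue [22, 39] -> pop 22, enqueue [none], visited so far: [37, 19, 46, 17, 22]
  queue [39] -> pop 39, enqueue [38], visited so far: [37, 19, 46, 17, 22, 39]
  queue [38] -> pop 38, enqueue [none], visited so far: [37, 19, 46, 17, 22, 39, 38]
Result: [37, 19, 46, 17, 22, 39, 38]


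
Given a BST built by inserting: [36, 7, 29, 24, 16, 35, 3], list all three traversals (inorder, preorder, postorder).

Tree insertion order: [36, 7, 29, 24, 16, 35, 3]
Tree (level-order array): [36, 7, None, 3, 29, None, None, 24, 35, 16]
Inorder (L, root, R): [3, 7, 16, 24, 29, 35, 36]
Preorder (root, L, R): [36, 7, 3, 29, 24, 16, 35]
Postorder (L, R, root): [3, 16, 24, 35, 29, 7, 36]


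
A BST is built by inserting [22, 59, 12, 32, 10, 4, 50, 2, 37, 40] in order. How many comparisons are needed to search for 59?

Search path for 59: 22 -> 59
Found: True
Comparisons: 2


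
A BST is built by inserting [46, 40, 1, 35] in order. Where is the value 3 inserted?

Starting tree (level order): [46, 40, None, 1, None, None, 35]
Insertion path: 46 -> 40 -> 1 -> 35
Result: insert 3 as left child of 35
Final tree (level order): [46, 40, None, 1, None, None, 35, 3]


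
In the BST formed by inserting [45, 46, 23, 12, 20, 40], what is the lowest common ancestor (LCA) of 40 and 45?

Tree insertion order: [45, 46, 23, 12, 20, 40]
Tree (level-order array): [45, 23, 46, 12, 40, None, None, None, 20]
In a BST, the LCA of p=40, q=45 is the first node v on the
root-to-leaf path with p <= v <= q (go left if both < v, right if both > v).
Walk from root:
  at 45: 40 <= 45 <= 45, this is the LCA
LCA = 45


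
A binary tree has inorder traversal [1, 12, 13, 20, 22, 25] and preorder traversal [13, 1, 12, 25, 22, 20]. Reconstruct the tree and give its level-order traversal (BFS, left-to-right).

Inorder:  [1, 12, 13, 20, 22, 25]
Preorder: [13, 1, 12, 25, 22, 20]
Algorithm: preorder visits root first, so consume preorder in order;
for each root, split the current inorder slice at that value into
left-subtree inorder and right-subtree inorder, then recurse.
Recursive splits:
  root=13; inorder splits into left=[1, 12], right=[20, 22, 25]
  root=1; inorder splits into left=[], right=[12]
  root=12; inorder splits into left=[], right=[]
  root=25; inorder splits into left=[20, 22], right=[]
  root=22; inorder splits into left=[20], right=[]
  root=20; inorder splits into left=[], right=[]
Reconstructed level-order: [13, 1, 25, 12, 22, 20]


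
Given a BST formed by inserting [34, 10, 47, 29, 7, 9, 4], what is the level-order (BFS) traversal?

Tree insertion order: [34, 10, 47, 29, 7, 9, 4]
Tree (level-order array): [34, 10, 47, 7, 29, None, None, 4, 9]
BFS from the root, enqueuing left then right child of each popped node:
  queue [34] -> pop 34, enqueue [10, 47], visited so far: [34]
  queue [10, 47] -> pop 10, enqueue [7, 29], visited so far: [34, 10]
  queue [47, 7, 29] -> pop 47, enqueue [none], visited so far: [34, 10, 47]
  queue [7, 29] -> pop 7, enqueue [4, 9], visited so far: [34, 10, 47, 7]
  queue [29, 4, 9] -> pop 29, enqueue [none], visited so far: [34, 10, 47, 7, 29]
  queue [4, 9] -> pop 4, enqueue [none], visited so far: [34, 10, 47, 7, 29, 4]
  queue [9] -> pop 9, enqueue [none], visited so far: [34, 10, 47, 7, 29, 4, 9]
Result: [34, 10, 47, 7, 29, 4, 9]


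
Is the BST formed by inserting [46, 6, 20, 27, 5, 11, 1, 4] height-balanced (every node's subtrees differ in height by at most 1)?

Tree (level-order array): [46, 6, None, 5, 20, 1, None, 11, 27, None, 4]
Definition: a tree is height-balanced if, at every node, |h(left) - h(right)| <= 1 (empty subtree has height -1).
Bottom-up per-node check:
  node 4: h_left=-1, h_right=-1, diff=0 [OK], height=0
  node 1: h_left=-1, h_right=0, diff=1 [OK], height=1
  node 5: h_left=1, h_right=-1, diff=2 [FAIL (|1--1|=2 > 1)], height=2
  node 11: h_left=-1, h_right=-1, diff=0 [OK], height=0
  node 27: h_left=-1, h_right=-1, diff=0 [OK], height=0
  node 20: h_left=0, h_right=0, diff=0 [OK], height=1
  node 6: h_left=2, h_right=1, diff=1 [OK], height=3
  node 46: h_left=3, h_right=-1, diff=4 [FAIL (|3--1|=4 > 1)], height=4
Node 5 violates the condition: |1 - -1| = 2 > 1.
Result: Not balanced


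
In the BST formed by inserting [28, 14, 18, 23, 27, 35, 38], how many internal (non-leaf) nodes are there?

Tree built from: [28, 14, 18, 23, 27, 35, 38]
Tree (level-order array): [28, 14, 35, None, 18, None, 38, None, 23, None, None, None, 27]
Rule: An internal node has at least one child.
Per-node child counts:
  node 28: 2 child(ren)
  node 14: 1 child(ren)
  node 18: 1 child(ren)
  node 23: 1 child(ren)
  node 27: 0 child(ren)
  node 35: 1 child(ren)
  node 38: 0 child(ren)
Matching nodes: [28, 14, 18, 23, 35]
Count of internal (non-leaf) nodes: 5


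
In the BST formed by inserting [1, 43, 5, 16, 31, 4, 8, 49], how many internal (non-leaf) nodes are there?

Tree built from: [1, 43, 5, 16, 31, 4, 8, 49]
Tree (level-order array): [1, None, 43, 5, 49, 4, 16, None, None, None, None, 8, 31]
Rule: An internal node has at least one child.
Per-node child counts:
  node 1: 1 child(ren)
  node 43: 2 child(ren)
  node 5: 2 child(ren)
  node 4: 0 child(ren)
  node 16: 2 child(ren)
  node 8: 0 child(ren)
  node 31: 0 child(ren)
  node 49: 0 child(ren)
Matching nodes: [1, 43, 5, 16]
Count of internal (non-leaf) nodes: 4


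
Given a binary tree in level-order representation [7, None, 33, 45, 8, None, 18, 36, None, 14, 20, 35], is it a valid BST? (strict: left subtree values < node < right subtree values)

Level-order array: [7, None, 33, 45, 8, None, 18, 36, None, 14, 20, 35]
Validate using subtree bounds (lo, hi): at each node, require lo < value < hi,
then recurse left with hi=value and right with lo=value.
Preorder trace (stopping at first violation):
  at node 7 with bounds (-inf, +inf): OK
  at node 33 with bounds (7, +inf): OK
  at node 45 with bounds (7, 33): VIOLATION
Node 45 violates its bound: not (7 < 45 < 33).
Result: Not a valid BST


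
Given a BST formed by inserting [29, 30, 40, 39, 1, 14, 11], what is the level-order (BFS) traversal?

Tree insertion order: [29, 30, 40, 39, 1, 14, 11]
Tree (level-order array): [29, 1, 30, None, 14, None, 40, 11, None, 39]
BFS from the root, enqueuing left then right child of each popped node:
  queue [29] -> pop 29, enqueue [1, 30], visited so far: [29]
  queue [1, 30] -> pop 1, enqueue [14], visited so far: [29, 1]
  queue [30, 14] -> pop 30, enqueue [40], visited so far: [29, 1, 30]
  queue [14, 40] -> pop 14, enqueue [11], visited so far: [29, 1, 30, 14]
  queue [40, 11] -> pop 40, enqueue [39], visited so far: [29, 1, 30, 14, 40]
  queue [11, 39] -> pop 11, enqueue [none], visited so far: [29, 1, 30, 14, 40, 11]
  queue [39] -> pop 39, enqueue [none], visited so far: [29, 1, 30, 14, 40, 11, 39]
Result: [29, 1, 30, 14, 40, 11, 39]


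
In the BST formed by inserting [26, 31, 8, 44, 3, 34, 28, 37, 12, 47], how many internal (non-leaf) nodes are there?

Tree built from: [26, 31, 8, 44, 3, 34, 28, 37, 12, 47]
Tree (level-order array): [26, 8, 31, 3, 12, 28, 44, None, None, None, None, None, None, 34, 47, None, 37]
Rule: An internal node has at least one child.
Per-node child counts:
  node 26: 2 child(ren)
  node 8: 2 child(ren)
  node 3: 0 child(ren)
  node 12: 0 child(ren)
  node 31: 2 child(ren)
  node 28: 0 child(ren)
  node 44: 2 child(ren)
  node 34: 1 child(ren)
  node 37: 0 child(ren)
  node 47: 0 child(ren)
Matching nodes: [26, 8, 31, 44, 34]
Count of internal (non-leaf) nodes: 5


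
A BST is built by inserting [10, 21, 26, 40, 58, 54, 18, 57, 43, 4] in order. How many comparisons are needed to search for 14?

Search path for 14: 10 -> 21 -> 18
Found: False
Comparisons: 3


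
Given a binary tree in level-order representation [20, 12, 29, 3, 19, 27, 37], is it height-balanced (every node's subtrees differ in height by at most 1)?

Tree (level-order array): [20, 12, 29, 3, 19, 27, 37]
Definition: a tree is height-balanced if, at every node, |h(left) - h(right)| <= 1 (empty subtree has height -1).
Bottom-up per-node check:
  node 3: h_left=-1, h_right=-1, diff=0 [OK], height=0
  node 19: h_left=-1, h_right=-1, diff=0 [OK], height=0
  node 12: h_left=0, h_right=0, diff=0 [OK], height=1
  node 27: h_left=-1, h_right=-1, diff=0 [OK], height=0
  node 37: h_left=-1, h_right=-1, diff=0 [OK], height=0
  node 29: h_left=0, h_right=0, diff=0 [OK], height=1
  node 20: h_left=1, h_right=1, diff=0 [OK], height=2
All nodes satisfy the balance condition.
Result: Balanced


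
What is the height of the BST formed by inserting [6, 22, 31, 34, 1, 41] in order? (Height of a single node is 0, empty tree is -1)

Insertion order: [6, 22, 31, 34, 1, 41]
Tree (level-order array): [6, 1, 22, None, None, None, 31, None, 34, None, 41]
Compute height bottom-up (empty subtree = -1):
  height(1) = 1 + max(-1, -1) = 0
  height(41) = 1 + max(-1, -1) = 0
  height(34) = 1 + max(-1, 0) = 1
  height(31) = 1 + max(-1, 1) = 2
  height(22) = 1 + max(-1, 2) = 3
  height(6) = 1 + max(0, 3) = 4
Height = 4


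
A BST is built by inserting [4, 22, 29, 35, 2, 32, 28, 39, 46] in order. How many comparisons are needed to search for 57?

Search path for 57: 4 -> 22 -> 29 -> 35 -> 39 -> 46
Found: False
Comparisons: 6


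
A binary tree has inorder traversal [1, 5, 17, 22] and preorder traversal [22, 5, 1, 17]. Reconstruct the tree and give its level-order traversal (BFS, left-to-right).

Inorder:  [1, 5, 17, 22]
Preorder: [22, 5, 1, 17]
Algorithm: preorder visits root first, so consume preorder in order;
for each root, split the current inorder slice at that value into
left-subtree inorder and right-subtree inorder, then recurse.
Recursive splits:
  root=22; inorder splits into left=[1, 5, 17], right=[]
  root=5; inorder splits into left=[1], right=[17]
  root=1; inorder splits into left=[], right=[]
  root=17; inorder splits into left=[], right=[]
Reconstructed level-order: [22, 5, 1, 17]


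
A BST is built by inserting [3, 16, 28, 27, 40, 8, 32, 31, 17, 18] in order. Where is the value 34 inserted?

Starting tree (level order): [3, None, 16, 8, 28, None, None, 27, 40, 17, None, 32, None, None, 18, 31]
Insertion path: 3 -> 16 -> 28 -> 40 -> 32
Result: insert 34 as right child of 32
Final tree (level order): [3, None, 16, 8, 28, None, None, 27, 40, 17, None, 32, None, None, 18, 31, 34]


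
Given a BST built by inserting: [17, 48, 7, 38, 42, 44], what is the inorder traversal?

Tree insertion order: [17, 48, 7, 38, 42, 44]
Tree (level-order array): [17, 7, 48, None, None, 38, None, None, 42, None, 44]
Inorder traversal: [7, 17, 38, 42, 44, 48]


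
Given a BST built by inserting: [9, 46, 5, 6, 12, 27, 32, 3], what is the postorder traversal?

Tree insertion order: [9, 46, 5, 6, 12, 27, 32, 3]
Tree (level-order array): [9, 5, 46, 3, 6, 12, None, None, None, None, None, None, 27, None, 32]
Postorder traversal: [3, 6, 5, 32, 27, 12, 46, 9]


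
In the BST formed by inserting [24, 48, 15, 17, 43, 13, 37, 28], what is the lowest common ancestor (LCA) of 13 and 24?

Tree insertion order: [24, 48, 15, 17, 43, 13, 37, 28]
Tree (level-order array): [24, 15, 48, 13, 17, 43, None, None, None, None, None, 37, None, 28]
In a BST, the LCA of p=13, q=24 is the first node v on the
root-to-leaf path with p <= v <= q (go left if both < v, right if both > v).
Walk from root:
  at 24: 13 <= 24 <= 24, this is the LCA
LCA = 24


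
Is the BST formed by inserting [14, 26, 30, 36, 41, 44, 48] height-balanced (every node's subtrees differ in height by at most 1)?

Tree (level-order array): [14, None, 26, None, 30, None, 36, None, 41, None, 44, None, 48]
Definition: a tree is height-balanced if, at every node, |h(left) - h(right)| <= 1 (empty subtree has height -1).
Bottom-up per-node check:
  node 48: h_left=-1, h_right=-1, diff=0 [OK], height=0
  node 44: h_left=-1, h_right=0, diff=1 [OK], height=1
  node 41: h_left=-1, h_right=1, diff=2 [FAIL (|-1-1|=2 > 1)], height=2
  node 36: h_left=-1, h_right=2, diff=3 [FAIL (|-1-2|=3 > 1)], height=3
  node 30: h_left=-1, h_right=3, diff=4 [FAIL (|-1-3|=4 > 1)], height=4
  node 26: h_left=-1, h_right=4, diff=5 [FAIL (|-1-4|=5 > 1)], height=5
  node 14: h_left=-1, h_right=5, diff=6 [FAIL (|-1-5|=6 > 1)], height=6
Node 41 violates the condition: |-1 - 1| = 2 > 1.
Result: Not balanced


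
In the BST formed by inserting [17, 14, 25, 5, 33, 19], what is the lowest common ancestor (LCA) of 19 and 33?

Tree insertion order: [17, 14, 25, 5, 33, 19]
Tree (level-order array): [17, 14, 25, 5, None, 19, 33]
In a BST, the LCA of p=19, q=33 is the first node v on the
root-to-leaf path with p <= v <= q (go left if both < v, right if both > v).
Walk from root:
  at 17: both 19 and 33 > 17, go right
  at 25: 19 <= 25 <= 33, this is the LCA
LCA = 25


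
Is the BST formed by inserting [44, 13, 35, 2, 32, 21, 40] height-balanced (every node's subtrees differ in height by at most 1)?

Tree (level-order array): [44, 13, None, 2, 35, None, None, 32, 40, 21]
Definition: a tree is height-balanced if, at every node, |h(left) - h(right)| <= 1 (empty subtree has height -1).
Bottom-up per-node check:
  node 2: h_left=-1, h_right=-1, diff=0 [OK], height=0
  node 21: h_left=-1, h_right=-1, diff=0 [OK], height=0
  node 32: h_left=0, h_right=-1, diff=1 [OK], height=1
  node 40: h_left=-1, h_right=-1, diff=0 [OK], height=0
  node 35: h_left=1, h_right=0, diff=1 [OK], height=2
  node 13: h_left=0, h_right=2, diff=2 [FAIL (|0-2|=2 > 1)], height=3
  node 44: h_left=3, h_right=-1, diff=4 [FAIL (|3--1|=4 > 1)], height=4
Node 13 violates the condition: |0 - 2| = 2 > 1.
Result: Not balanced


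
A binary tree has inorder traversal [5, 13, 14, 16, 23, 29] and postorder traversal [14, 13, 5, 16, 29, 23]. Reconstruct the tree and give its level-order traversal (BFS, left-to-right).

Inorder:   [5, 13, 14, 16, 23, 29]
Postorder: [14, 13, 5, 16, 29, 23]
Algorithm: postorder visits root last, so walk postorder right-to-left;
each value is the root of the current inorder slice — split it at that
value, recurse on the right subtree first, then the left.
Recursive splits:
  root=23; inorder splits into left=[5, 13, 14, 16], right=[29]
  root=29; inorder splits into left=[], right=[]
  root=16; inorder splits into left=[5, 13, 14], right=[]
  root=5; inorder splits into left=[], right=[13, 14]
  root=13; inorder splits into left=[], right=[14]
  root=14; inorder splits into left=[], right=[]
Reconstructed level-order: [23, 16, 29, 5, 13, 14]


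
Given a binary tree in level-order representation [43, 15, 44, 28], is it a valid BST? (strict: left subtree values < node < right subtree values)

Level-order array: [43, 15, 44, 28]
Validate using subtree bounds (lo, hi): at each node, require lo < value < hi,
then recurse left with hi=value and right with lo=value.
Preorder trace (stopping at first violation):
  at node 43 with bounds (-inf, +inf): OK
  at node 15 with bounds (-inf, 43): OK
  at node 28 with bounds (-inf, 15): VIOLATION
Node 28 violates its bound: not (-inf < 28 < 15).
Result: Not a valid BST


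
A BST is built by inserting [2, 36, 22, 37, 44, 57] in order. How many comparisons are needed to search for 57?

Search path for 57: 2 -> 36 -> 37 -> 44 -> 57
Found: True
Comparisons: 5


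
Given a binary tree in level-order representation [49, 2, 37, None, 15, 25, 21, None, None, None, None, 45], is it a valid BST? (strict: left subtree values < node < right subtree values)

Level-order array: [49, 2, 37, None, 15, 25, 21, None, None, None, None, 45]
Validate using subtree bounds (lo, hi): at each node, require lo < value < hi,
then recurse left with hi=value and right with lo=value.
Preorder trace (stopping at first violation):
  at node 49 with bounds (-inf, +inf): OK
  at node 2 with bounds (-inf, 49): OK
  at node 15 with bounds (2, 49): OK
  at node 37 with bounds (49, +inf): VIOLATION
Node 37 violates its bound: not (49 < 37 < +inf).
Result: Not a valid BST


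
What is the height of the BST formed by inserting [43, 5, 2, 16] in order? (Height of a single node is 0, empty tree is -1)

Insertion order: [43, 5, 2, 16]
Tree (level-order array): [43, 5, None, 2, 16]
Compute height bottom-up (empty subtree = -1):
  height(2) = 1 + max(-1, -1) = 0
  height(16) = 1 + max(-1, -1) = 0
  height(5) = 1 + max(0, 0) = 1
  height(43) = 1 + max(1, -1) = 2
Height = 2


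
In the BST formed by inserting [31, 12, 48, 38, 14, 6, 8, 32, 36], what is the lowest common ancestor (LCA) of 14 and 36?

Tree insertion order: [31, 12, 48, 38, 14, 6, 8, 32, 36]
Tree (level-order array): [31, 12, 48, 6, 14, 38, None, None, 8, None, None, 32, None, None, None, None, 36]
In a BST, the LCA of p=14, q=36 is the first node v on the
root-to-leaf path with p <= v <= q (go left if both < v, right if both > v).
Walk from root:
  at 31: 14 <= 31 <= 36, this is the LCA
LCA = 31


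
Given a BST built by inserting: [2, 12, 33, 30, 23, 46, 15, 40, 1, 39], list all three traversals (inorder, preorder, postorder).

Tree insertion order: [2, 12, 33, 30, 23, 46, 15, 40, 1, 39]
Tree (level-order array): [2, 1, 12, None, None, None, 33, 30, 46, 23, None, 40, None, 15, None, 39]
Inorder (L, root, R): [1, 2, 12, 15, 23, 30, 33, 39, 40, 46]
Preorder (root, L, R): [2, 1, 12, 33, 30, 23, 15, 46, 40, 39]
Postorder (L, R, root): [1, 15, 23, 30, 39, 40, 46, 33, 12, 2]


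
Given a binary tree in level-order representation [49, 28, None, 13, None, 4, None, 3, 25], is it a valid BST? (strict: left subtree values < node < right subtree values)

Level-order array: [49, 28, None, 13, None, 4, None, 3, 25]
Validate using subtree bounds (lo, hi): at each node, require lo < value < hi,
then recurse left with hi=value and right with lo=value.
Preorder trace (stopping at first violation):
  at node 49 with bounds (-inf, +inf): OK
  at node 28 with bounds (-inf, 49): OK
  at node 13 with bounds (-inf, 28): OK
  at node 4 with bounds (-inf, 13): OK
  at node 3 with bounds (-inf, 4): OK
  at node 25 with bounds (4, 13): VIOLATION
Node 25 violates its bound: not (4 < 25 < 13).
Result: Not a valid BST


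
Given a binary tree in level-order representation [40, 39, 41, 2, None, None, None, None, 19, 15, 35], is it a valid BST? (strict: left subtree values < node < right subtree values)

Level-order array: [40, 39, 41, 2, None, None, None, None, 19, 15, 35]
Validate using subtree bounds (lo, hi): at each node, require lo < value < hi,
then recurse left with hi=value and right with lo=value.
Preorder trace (stopping at first violation):
  at node 40 with bounds (-inf, +inf): OK
  at node 39 with bounds (-inf, 40): OK
  at node 2 with bounds (-inf, 39): OK
  at node 19 with bounds (2, 39): OK
  at node 15 with bounds (2, 19): OK
  at node 35 with bounds (19, 39): OK
  at node 41 with bounds (40, +inf): OK
No violation found at any node.
Result: Valid BST


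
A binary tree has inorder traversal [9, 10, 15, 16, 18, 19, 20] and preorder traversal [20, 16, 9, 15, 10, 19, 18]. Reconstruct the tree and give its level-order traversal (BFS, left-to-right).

Inorder:  [9, 10, 15, 16, 18, 19, 20]
Preorder: [20, 16, 9, 15, 10, 19, 18]
Algorithm: preorder visits root first, so consume preorder in order;
for each root, split the current inorder slice at that value into
left-subtree inorder and right-subtree inorder, then recurse.
Recursive splits:
  root=20; inorder splits into left=[9, 10, 15, 16, 18, 19], right=[]
  root=16; inorder splits into left=[9, 10, 15], right=[18, 19]
  root=9; inorder splits into left=[], right=[10, 15]
  root=15; inorder splits into left=[10], right=[]
  root=10; inorder splits into left=[], right=[]
  root=19; inorder splits into left=[18], right=[]
  root=18; inorder splits into left=[], right=[]
Reconstructed level-order: [20, 16, 9, 19, 15, 18, 10]


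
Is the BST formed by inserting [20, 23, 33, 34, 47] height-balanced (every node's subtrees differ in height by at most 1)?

Tree (level-order array): [20, None, 23, None, 33, None, 34, None, 47]
Definition: a tree is height-balanced if, at every node, |h(left) - h(right)| <= 1 (empty subtree has height -1).
Bottom-up per-node check:
  node 47: h_left=-1, h_right=-1, diff=0 [OK], height=0
  node 34: h_left=-1, h_right=0, diff=1 [OK], height=1
  node 33: h_left=-1, h_right=1, diff=2 [FAIL (|-1-1|=2 > 1)], height=2
  node 23: h_left=-1, h_right=2, diff=3 [FAIL (|-1-2|=3 > 1)], height=3
  node 20: h_left=-1, h_right=3, diff=4 [FAIL (|-1-3|=4 > 1)], height=4
Node 33 violates the condition: |-1 - 1| = 2 > 1.
Result: Not balanced


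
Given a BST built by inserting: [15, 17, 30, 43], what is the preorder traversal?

Tree insertion order: [15, 17, 30, 43]
Tree (level-order array): [15, None, 17, None, 30, None, 43]
Preorder traversal: [15, 17, 30, 43]


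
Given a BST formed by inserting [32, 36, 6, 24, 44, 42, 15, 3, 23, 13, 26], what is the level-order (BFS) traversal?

Tree insertion order: [32, 36, 6, 24, 44, 42, 15, 3, 23, 13, 26]
Tree (level-order array): [32, 6, 36, 3, 24, None, 44, None, None, 15, 26, 42, None, 13, 23]
BFS from the root, enqueuing left then right child of each popped node:
  queue [32] -> pop 32, enqueue [6, 36], visited so far: [32]
  queue [6, 36] -> pop 6, enqueue [3, 24], visited so far: [32, 6]
  queue [36, 3, 24] -> pop 36, enqueue [44], visited so far: [32, 6, 36]
  queue [3, 24, 44] -> pop 3, enqueue [none], visited so far: [32, 6, 36, 3]
  queue [24, 44] -> pop 24, enqueue [15, 26], visited so far: [32, 6, 36, 3, 24]
  queue [44, 15, 26] -> pop 44, enqueue [42], visited so far: [32, 6, 36, 3, 24, 44]
  queue [15, 26, 42] -> pop 15, enqueue [13, 23], visited so far: [32, 6, 36, 3, 24, 44, 15]
  queue [26, 42, 13, 23] -> pop 26, enqueue [none], visited so far: [32, 6, 36, 3, 24, 44, 15, 26]
  queue [42, 13, 23] -> pop 42, enqueue [none], visited so far: [32, 6, 36, 3, 24, 44, 15, 26, 42]
  queue [13, 23] -> pop 13, enqueue [none], visited so far: [32, 6, 36, 3, 24, 44, 15, 26, 42, 13]
  queue [23] -> pop 23, enqueue [none], visited so far: [32, 6, 36, 3, 24, 44, 15, 26, 42, 13, 23]
Result: [32, 6, 36, 3, 24, 44, 15, 26, 42, 13, 23]


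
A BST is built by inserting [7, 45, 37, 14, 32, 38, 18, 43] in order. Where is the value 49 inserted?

Starting tree (level order): [7, None, 45, 37, None, 14, 38, None, 32, None, 43, 18]
Insertion path: 7 -> 45
Result: insert 49 as right child of 45
Final tree (level order): [7, None, 45, 37, 49, 14, 38, None, None, None, 32, None, 43, 18]


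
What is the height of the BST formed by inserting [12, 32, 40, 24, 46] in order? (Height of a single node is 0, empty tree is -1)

Insertion order: [12, 32, 40, 24, 46]
Tree (level-order array): [12, None, 32, 24, 40, None, None, None, 46]
Compute height bottom-up (empty subtree = -1):
  height(24) = 1 + max(-1, -1) = 0
  height(46) = 1 + max(-1, -1) = 0
  height(40) = 1 + max(-1, 0) = 1
  height(32) = 1 + max(0, 1) = 2
  height(12) = 1 + max(-1, 2) = 3
Height = 3


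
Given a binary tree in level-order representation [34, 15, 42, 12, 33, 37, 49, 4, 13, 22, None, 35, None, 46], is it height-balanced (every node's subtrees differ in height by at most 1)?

Tree (level-order array): [34, 15, 42, 12, 33, 37, 49, 4, 13, 22, None, 35, None, 46]
Definition: a tree is height-balanced if, at every node, |h(left) - h(right)| <= 1 (empty subtree has height -1).
Bottom-up per-node check:
  node 4: h_left=-1, h_right=-1, diff=0 [OK], height=0
  node 13: h_left=-1, h_right=-1, diff=0 [OK], height=0
  node 12: h_left=0, h_right=0, diff=0 [OK], height=1
  node 22: h_left=-1, h_right=-1, diff=0 [OK], height=0
  node 33: h_left=0, h_right=-1, diff=1 [OK], height=1
  node 15: h_left=1, h_right=1, diff=0 [OK], height=2
  node 35: h_left=-1, h_right=-1, diff=0 [OK], height=0
  node 37: h_left=0, h_right=-1, diff=1 [OK], height=1
  node 46: h_left=-1, h_right=-1, diff=0 [OK], height=0
  node 49: h_left=0, h_right=-1, diff=1 [OK], height=1
  node 42: h_left=1, h_right=1, diff=0 [OK], height=2
  node 34: h_left=2, h_right=2, diff=0 [OK], height=3
All nodes satisfy the balance condition.
Result: Balanced


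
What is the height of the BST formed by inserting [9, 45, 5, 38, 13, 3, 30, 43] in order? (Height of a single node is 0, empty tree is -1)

Insertion order: [9, 45, 5, 38, 13, 3, 30, 43]
Tree (level-order array): [9, 5, 45, 3, None, 38, None, None, None, 13, 43, None, 30]
Compute height bottom-up (empty subtree = -1):
  height(3) = 1 + max(-1, -1) = 0
  height(5) = 1 + max(0, -1) = 1
  height(30) = 1 + max(-1, -1) = 0
  height(13) = 1 + max(-1, 0) = 1
  height(43) = 1 + max(-1, -1) = 0
  height(38) = 1 + max(1, 0) = 2
  height(45) = 1 + max(2, -1) = 3
  height(9) = 1 + max(1, 3) = 4
Height = 4


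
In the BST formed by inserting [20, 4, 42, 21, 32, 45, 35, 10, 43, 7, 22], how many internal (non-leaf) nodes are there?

Tree built from: [20, 4, 42, 21, 32, 45, 35, 10, 43, 7, 22]
Tree (level-order array): [20, 4, 42, None, 10, 21, 45, 7, None, None, 32, 43, None, None, None, 22, 35]
Rule: An internal node has at least one child.
Per-node child counts:
  node 20: 2 child(ren)
  node 4: 1 child(ren)
  node 10: 1 child(ren)
  node 7: 0 child(ren)
  node 42: 2 child(ren)
  node 21: 1 child(ren)
  node 32: 2 child(ren)
  node 22: 0 child(ren)
  node 35: 0 child(ren)
  node 45: 1 child(ren)
  node 43: 0 child(ren)
Matching nodes: [20, 4, 10, 42, 21, 32, 45]
Count of internal (non-leaf) nodes: 7


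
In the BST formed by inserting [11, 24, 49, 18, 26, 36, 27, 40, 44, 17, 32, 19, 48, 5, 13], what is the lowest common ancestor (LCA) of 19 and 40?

Tree insertion order: [11, 24, 49, 18, 26, 36, 27, 40, 44, 17, 32, 19, 48, 5, 13]
Tree (level-order array): [11, 5, 24, None, None, 18, 49, 17, 19, 26, None, 13, None, None, None, None, 36, None, None, 27, 40, None, 32, None, 44, None, None, None, 48]
In a BST, the LCA of p=19, q=40 is the first node v on the
root-to-leaf path with p <= v <= q (go left if both < v, right if both > v).
Walk from root:
  at 11: both 19 and 40 > 11, go right
  at 24: 19 <= 24 <= 40, this is the LCA
LCA = 24


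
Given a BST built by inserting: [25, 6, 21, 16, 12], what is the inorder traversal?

Tree insertion order: [25, 6, 21, 16, 12]
Tree (level-order array): [25, 6, None, None, 21, 16, None, 12]
Inorder traversal: [6, 12, 16, 21, 25]


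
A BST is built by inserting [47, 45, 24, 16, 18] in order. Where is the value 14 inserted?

Starting tree (level order): [47, 45, None, 24, None, 16, None, None, 18]
Insertion path: 47 -> 45 -> 24 -> 16
Result: insert 14 as left child of 16
Final tree (level order): [47, 45, None, 24, None, 16, None, 14, 18]


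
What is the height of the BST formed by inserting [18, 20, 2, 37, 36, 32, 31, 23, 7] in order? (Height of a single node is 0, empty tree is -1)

Insertion order: [18, 20, 2, 37, 36, 32, 31, 23, 7]
Tree (level-order array): [18, 2, 20, None, 7, None, 37, None, None, 36, None, 32, None, 31, None, 23]
Compute height bottom-up (empty subtree = -1):
  height(7) = 1 + max(-1, -1) = 0
  height(2) = 1 + max(-1, 0) = 1
  height(23) = 1 + max(-1, -1) = 0
  height(31) = 1 + max(0, -1) = 1
  height(32) = 1 + max(1, -1) = 2
  height(36) = 1 + max(2, -1) = 3
  height(37) = 1 + max(3, -1) = 4
  height(20) = 1 + max(-1, 4) = 5
  height(18) = 1 + max(1, 5) = 6
Height = 6


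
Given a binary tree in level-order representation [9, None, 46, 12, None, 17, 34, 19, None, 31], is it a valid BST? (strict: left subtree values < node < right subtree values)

Level-order array: [9, None, 46, 12, None, 17, 34, 19, None, 31]
Validate using subtree bounds (lo, hi): at each node, require lo < value < hi,
then recurse left with hi=value and right with lo=value.
Preorder trace (stopping at first violation):
  at node 9 with bounds (-inf, +inf): OK
  at node 46 with bounds (9, +inf): OK
  at node 12 with bounds (9, 46): OK
  at node 17 with bounds (9, 12): VIOLATION
Node 17 violates its bound: not (9 < 17 < 12).
Result: Not a valid BST


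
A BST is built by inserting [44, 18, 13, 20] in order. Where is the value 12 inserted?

Starting tree (level order): [44, 18, None, 13, 20]
Insertion path: 44 -> 18 -> 13
Result: insert 12 as left child of 13
Final tree (level order): [44, 18, None, 13, 20, 12]


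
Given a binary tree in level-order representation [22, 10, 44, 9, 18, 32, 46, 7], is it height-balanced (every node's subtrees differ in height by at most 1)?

Tree (level-order array): [22, 10, 44, 9, 18, 32, 46, 7]
Definition: a tree is height-balanced if, at every node, |h(left) - h(right)| <= 1 (empty subtree has height -1).
Bottom-up per-node check:
  node 7: h_left=-1, h_right=-1, diff=0 [OK], height=0
  node 9: h_left=0, h_right=-1, diff=1 [OK], height=1
  node 18: h_left=-1, h_right=-1, diff=0 [OK], height=0
  node 10: h_left=1, h_right=0, diff=1 [OK], height=2
  node 32: h_left=-1, h_right=-1, diff=0 [OK], height=0
  node 46: h_left=-1, h_right=-1, diff=0 [OK], height=0
  node 44: h_left=0, h_right=0, diff=0 [OK], height=1
  node 22: h_left=2, h_right=1, diff=1 [OK], height=3
All nodes satisfy the balance condition.
Result: Balanced


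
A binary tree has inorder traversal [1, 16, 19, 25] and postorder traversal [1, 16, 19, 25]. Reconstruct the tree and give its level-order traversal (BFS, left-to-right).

Inorder:   [1, 16, 19, 25]
Postorder: [1, 16, 19, 25]
Algorithm: postorder visits root last, so walk postorder right-to-left;
each value is the root of the current inorder slice — split it at that
value, recurse on the right subtree first, then the left.
Recursive splits:
  root=25; inorder splits into left=[1, 16, 19], right=[]
  root=19; inorder splits into left=[1, 16], right=[]
  root=16; inorder splits into left=[1], right=[]
  root=1; inorder splits into left=[], right=[]
Reconstructed level-order: [25, 19, 16, 1]


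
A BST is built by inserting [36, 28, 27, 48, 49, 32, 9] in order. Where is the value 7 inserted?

Starting tree (level order): [36, 28, 48, 27, 32, None, 49, 9]
Insertion path: 36 -> 28 -> 27 -> 9
Result: insert 7 as left child of 9
Final tree (level order): [36, 28, 48, 27, 32, None, 49, 9, None, None, None, None, None, 7]


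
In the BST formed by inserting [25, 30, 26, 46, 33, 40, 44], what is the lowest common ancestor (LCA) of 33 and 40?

Tree insertion order: [25, 30, 26, 46, 33, 40, 44]
Tree (level-order array): [25, None, 30, 26, 46, None, None, 33, None, None, 40, None, 44]
In a BST, the LCA of p=33, q=40 is the first node v on the
root-to-leaf path with p <= v <= q (go left if both < v, right if both > v).
Walk from root:
  at 25: both 33 and 40 > 25, go right
  at 30: both 33 and 40 > 30, go right
  at 46: both 33 and 40 < 46, go left
  at 33: 33 <= 33 <= 40, this is the LCA
LCA = 33


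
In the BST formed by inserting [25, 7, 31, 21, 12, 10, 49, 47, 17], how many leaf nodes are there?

Tree built from: [25, 7, 31, 21, 12, 10, 49, 47, 17]
Tree (level-order array): [25, 7, 31, None, 21, None, 49, 12, None, 47, None, 10, 17]
Rule: A leaf has 0 children.
Per-node child counts:
  node 25: 2 child(ren)
  node 7: 1 child(ren)
  node 21: 1 child(ren)
  node 12: 2 child(ren)
  node 10: 0 child(ren)
  node 17: 0 child(ren)
  node 31: 1 child(ren)
  node 49: 1 child(ren)
  node 47: 0 child(ren)
Matching nodes: [10, 17, 47]
Count of leaf nodes: 3


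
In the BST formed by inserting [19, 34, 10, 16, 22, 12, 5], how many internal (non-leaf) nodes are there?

Tree built from: [19, 34, 10, 16, 22, 12, 5]
Tree (level-order array): [19, 10, 34, 5, 16, 22, None, None, None, 12]
Rule: An internal node has at least one child.
Per-node child counts:
  node 19: 2 child(ren)
  node 10: 2 child(ren)
  node 5: 0 child(ren)
  node 16: 1 child(ren)
  node 12: 0 child(ren)
  node 34: 1 child(ren)
  node 22: 0 child(ren)
Matching nodes: [19, 10, 16, 34]
Count of internal (non-leaf) nodes: 4


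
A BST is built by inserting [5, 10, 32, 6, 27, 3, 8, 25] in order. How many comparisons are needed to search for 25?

Search path for 25: 5 -> 10 -> 32 -> 27 -> 25
Found: True
Comparisons: 5


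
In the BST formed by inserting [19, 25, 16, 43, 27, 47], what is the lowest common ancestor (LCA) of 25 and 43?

Tree insertion order: [19, 25, 16, 43, 27, 47]
Tree (level-order array): [19, 16, 25, None, None, None, 43, 27, 47]
In a BST, the LCA of p=25, q=43 is the first node v on the
root-to-leaf path with p <= v <= q (go left if both < v, right if both > v).
Walk from root:
  at 19: both 25 and 43 > 19, go right
  at 25: 25 <= 25 <= 43, this is the LCA
LCA = 25


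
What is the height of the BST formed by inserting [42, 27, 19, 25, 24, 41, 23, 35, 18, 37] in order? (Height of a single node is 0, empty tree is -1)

Insertion order: [42, 27, 19, 25, 24, 41, 23, 35, 18, 37]
Tree (level-order array): [42, 27, None, 19, 41, 18, 25, 35, None, None, None, 24, None, None, 37, 23]
Compute height bottom-up (empty subtree = -1):
  height(18) = 1 + max(-1, -1) = 0
  height(23) = 1 + max(-1, -1) = 0
  height(24) = 1 + max(0, -1) = 1
  height(25) = 1 + max(1, -1) = 2
  height(19) = 1 + max(0, 2) = 3
  height(37) = 1 + max(-1, -1) = 0
  height(35) = 1 + max(-1, 0) = 1
  height(41) = 1 + max(1, -1) = 2
  height(27) = 1 + max(3, 2) = 4
  height(42) = 1 + max(4, -1) = 5
Height = 5


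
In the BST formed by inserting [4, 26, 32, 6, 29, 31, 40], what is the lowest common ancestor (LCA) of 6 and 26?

Tree insertion order: [4, 26, 32, 6, 29, 31, 40]
Tree (level-order array): [4, None, 26, 6, 32, None, None, 29, 40, None, 31]
In a BST, the LCA of p=6, q=26 is the first node v on the
root-to-leaf path with p <= v <= q (go left if both < v, right if both > v).
Walk from root:
  at 4: both 6 and 26 > 4, go right
  at 26: 6 <= 26 <= 26, this is the LCA
LCA = 26


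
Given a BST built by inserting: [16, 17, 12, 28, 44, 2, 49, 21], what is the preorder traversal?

Tree insertion order: [16, 17, 12, 28, 44, 2, 49, 21]
Tree (level-order array): [16, 12, 17, 2, None, None, 28, None, None, 21, 44, None, None, None, 49]
Preorder traversal: [16, 12, 2, 17, 28, 21, 44, 49]
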